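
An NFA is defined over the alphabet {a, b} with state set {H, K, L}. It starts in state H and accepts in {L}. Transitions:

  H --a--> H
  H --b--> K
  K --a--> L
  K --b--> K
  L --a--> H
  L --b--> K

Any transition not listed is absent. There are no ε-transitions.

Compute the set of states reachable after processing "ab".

{K}

Start in {H}.
Read 'a': H→{H}; now {H}.
Read 'b': H→{K}; now {K}.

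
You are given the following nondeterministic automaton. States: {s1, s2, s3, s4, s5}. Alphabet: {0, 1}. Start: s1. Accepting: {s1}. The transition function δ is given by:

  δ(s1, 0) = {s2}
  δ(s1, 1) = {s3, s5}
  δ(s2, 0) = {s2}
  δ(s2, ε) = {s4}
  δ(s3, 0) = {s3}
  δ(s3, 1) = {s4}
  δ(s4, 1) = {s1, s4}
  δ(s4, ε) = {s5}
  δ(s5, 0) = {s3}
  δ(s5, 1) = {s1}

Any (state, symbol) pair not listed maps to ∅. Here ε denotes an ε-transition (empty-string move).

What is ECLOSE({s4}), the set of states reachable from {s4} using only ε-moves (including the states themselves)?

Begin with {s4}.
ε-move s4 → s5; add s5.

{s4, s5}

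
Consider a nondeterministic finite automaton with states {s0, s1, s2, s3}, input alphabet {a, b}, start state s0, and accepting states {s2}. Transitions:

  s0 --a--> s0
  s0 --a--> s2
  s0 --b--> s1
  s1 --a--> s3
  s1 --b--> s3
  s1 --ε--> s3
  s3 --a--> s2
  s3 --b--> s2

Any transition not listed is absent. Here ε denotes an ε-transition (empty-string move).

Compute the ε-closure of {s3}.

Begin with {s3}.
No ε-moves leave this set, so the closure equals the set itself.

{s3}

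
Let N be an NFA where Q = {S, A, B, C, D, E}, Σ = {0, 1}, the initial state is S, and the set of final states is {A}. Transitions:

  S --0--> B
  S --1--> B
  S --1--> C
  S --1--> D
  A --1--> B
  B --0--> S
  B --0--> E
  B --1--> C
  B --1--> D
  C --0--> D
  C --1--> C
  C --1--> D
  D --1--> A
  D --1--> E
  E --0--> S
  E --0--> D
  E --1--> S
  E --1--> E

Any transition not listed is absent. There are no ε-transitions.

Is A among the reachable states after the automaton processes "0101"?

Yes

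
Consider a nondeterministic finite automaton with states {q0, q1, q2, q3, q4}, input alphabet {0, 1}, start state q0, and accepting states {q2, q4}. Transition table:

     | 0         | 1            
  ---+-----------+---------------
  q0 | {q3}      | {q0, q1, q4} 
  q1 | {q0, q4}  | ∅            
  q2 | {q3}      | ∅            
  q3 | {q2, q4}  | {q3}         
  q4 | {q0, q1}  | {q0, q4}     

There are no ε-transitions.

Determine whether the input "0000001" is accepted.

Start in {q0}.
Read '0': {q0} → {q3}.
Read '0': {q3} → {q2, q4}.
Read '0': {q2, q4} → {q0, q1, q3}.
Read '0': {q0, q1, q3} → {q0, q2, q3, q4}.
Read '0': {q0, q2, q3, q4} → {q0, q1, q2, q3, q4}.
Read '0': {q0, q1, q2, q3, q4} → {q0, q1, q2, q3, q4}.
Read '1': {q0, q1, q2, q3, q4} → {q0, q1, q3, q4}.
The final set {q0, q1, q3, q4} contains the accepting state q4.

Yes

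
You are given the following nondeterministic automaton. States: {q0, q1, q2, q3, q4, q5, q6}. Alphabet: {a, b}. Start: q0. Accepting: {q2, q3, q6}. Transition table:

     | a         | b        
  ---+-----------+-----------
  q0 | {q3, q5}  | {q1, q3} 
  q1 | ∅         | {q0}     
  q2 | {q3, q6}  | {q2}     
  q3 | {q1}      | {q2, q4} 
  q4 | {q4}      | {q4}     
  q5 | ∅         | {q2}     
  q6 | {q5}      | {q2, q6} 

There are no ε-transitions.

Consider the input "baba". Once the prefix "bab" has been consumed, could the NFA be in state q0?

Yes

Start in {q0}.
Read 'b': {q0} → {q1, q3}.
Read 'a': {q1, q3} → {q1}.
Read 'b': {q1} → {q0}.
State q0 is in {q0}.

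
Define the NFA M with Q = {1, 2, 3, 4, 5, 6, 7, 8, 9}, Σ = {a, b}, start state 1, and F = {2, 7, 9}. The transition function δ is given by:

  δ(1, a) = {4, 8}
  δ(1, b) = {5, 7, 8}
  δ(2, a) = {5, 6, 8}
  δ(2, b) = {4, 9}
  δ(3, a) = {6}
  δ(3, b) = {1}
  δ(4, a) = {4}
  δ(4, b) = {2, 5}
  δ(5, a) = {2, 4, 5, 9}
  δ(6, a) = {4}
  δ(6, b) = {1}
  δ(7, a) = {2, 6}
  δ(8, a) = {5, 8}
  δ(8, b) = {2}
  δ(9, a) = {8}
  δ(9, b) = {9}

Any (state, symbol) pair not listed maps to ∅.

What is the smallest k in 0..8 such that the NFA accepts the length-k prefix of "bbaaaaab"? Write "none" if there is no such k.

1

Start in {1}.
Read 'b': 1→{5, 7, 8}; now {5, 7, 8}.
None of the earlier sets intersect F, but {5, 7, 8} does.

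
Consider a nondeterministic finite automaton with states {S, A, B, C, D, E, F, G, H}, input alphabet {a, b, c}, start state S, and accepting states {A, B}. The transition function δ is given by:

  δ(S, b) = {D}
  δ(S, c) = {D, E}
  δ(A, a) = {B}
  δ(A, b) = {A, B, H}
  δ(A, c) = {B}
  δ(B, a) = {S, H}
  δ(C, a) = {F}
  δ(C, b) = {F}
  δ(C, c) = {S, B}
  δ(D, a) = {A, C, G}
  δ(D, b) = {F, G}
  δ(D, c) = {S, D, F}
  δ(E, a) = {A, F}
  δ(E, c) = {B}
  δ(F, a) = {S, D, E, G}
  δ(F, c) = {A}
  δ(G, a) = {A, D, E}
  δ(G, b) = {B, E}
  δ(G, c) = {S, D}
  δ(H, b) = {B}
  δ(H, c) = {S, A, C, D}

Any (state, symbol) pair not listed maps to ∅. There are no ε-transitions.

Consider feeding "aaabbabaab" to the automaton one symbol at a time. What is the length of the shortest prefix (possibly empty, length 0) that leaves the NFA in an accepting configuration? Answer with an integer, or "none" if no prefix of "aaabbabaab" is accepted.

none

Start in {S}.
Read 'a': {S} → ∅.
The set is empty and remains empty for the remaining 9 symbols.
No reachable set along the way intersects F.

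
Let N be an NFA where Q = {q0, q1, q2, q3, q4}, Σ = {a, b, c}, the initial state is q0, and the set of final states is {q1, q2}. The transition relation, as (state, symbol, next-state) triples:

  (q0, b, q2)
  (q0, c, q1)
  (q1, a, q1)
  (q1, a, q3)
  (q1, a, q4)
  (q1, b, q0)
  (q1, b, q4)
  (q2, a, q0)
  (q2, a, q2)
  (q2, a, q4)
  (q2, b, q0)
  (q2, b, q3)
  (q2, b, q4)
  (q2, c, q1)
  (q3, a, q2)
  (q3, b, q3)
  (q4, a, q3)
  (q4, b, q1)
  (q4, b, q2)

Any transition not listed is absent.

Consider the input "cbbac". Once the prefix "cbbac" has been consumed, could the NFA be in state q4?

No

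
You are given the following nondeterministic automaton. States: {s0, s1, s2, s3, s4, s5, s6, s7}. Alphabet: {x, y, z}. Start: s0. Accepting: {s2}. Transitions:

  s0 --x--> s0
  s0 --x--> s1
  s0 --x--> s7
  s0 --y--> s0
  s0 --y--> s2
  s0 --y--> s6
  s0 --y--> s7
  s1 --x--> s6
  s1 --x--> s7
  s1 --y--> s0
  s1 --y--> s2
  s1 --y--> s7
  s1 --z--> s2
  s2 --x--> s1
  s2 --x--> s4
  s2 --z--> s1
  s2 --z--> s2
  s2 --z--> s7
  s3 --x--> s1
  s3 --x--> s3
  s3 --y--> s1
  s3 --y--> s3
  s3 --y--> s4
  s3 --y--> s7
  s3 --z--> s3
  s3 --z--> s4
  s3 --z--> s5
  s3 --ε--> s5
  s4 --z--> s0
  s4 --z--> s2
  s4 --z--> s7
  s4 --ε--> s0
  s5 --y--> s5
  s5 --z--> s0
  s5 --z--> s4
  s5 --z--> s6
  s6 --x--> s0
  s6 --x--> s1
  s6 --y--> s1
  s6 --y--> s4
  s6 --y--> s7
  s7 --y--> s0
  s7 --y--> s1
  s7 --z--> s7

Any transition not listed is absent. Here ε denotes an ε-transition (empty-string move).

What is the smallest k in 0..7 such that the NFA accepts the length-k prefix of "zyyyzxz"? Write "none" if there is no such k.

Start in {s0}.
Read 'z': s0→∅; now ∅.
The set is empty and remains empty for the remaining 6 symbols.
No reachable set along the way intersects F.

none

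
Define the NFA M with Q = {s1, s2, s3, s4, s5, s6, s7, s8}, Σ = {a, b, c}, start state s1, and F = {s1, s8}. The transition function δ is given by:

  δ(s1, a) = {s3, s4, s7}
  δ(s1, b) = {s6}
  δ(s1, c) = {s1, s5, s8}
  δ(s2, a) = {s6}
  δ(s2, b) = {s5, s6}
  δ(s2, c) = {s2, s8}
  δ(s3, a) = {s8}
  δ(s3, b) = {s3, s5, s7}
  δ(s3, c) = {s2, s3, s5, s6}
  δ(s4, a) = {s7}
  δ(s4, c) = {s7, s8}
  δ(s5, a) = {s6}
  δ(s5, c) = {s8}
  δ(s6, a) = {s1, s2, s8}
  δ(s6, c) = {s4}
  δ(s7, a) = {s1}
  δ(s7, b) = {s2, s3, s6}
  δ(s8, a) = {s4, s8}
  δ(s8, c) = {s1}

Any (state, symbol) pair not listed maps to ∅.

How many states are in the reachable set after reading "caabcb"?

4

Start in {s1}.
Read 'c': {s1} → {s1, s5, s8}.
Read 'a': {s1, s5, s8} → {s3, s4, s6, s7, s8}.
Read 'a': {s3, s4, s6, s7, s8} → {s1, s2, s4, s7, s8}.
Read 'b': {s1, s2, s4, s7, s8} → {s2, s3, s5, s6}.
Read 'c': {s2, s3, s5, s6} → {s2, s3, s4, s5, s6, s8}.
Read 'b': {s2, s3, s4, s5, s6, s8} → {s3, s5, s6, s7}.
That set has 4 states.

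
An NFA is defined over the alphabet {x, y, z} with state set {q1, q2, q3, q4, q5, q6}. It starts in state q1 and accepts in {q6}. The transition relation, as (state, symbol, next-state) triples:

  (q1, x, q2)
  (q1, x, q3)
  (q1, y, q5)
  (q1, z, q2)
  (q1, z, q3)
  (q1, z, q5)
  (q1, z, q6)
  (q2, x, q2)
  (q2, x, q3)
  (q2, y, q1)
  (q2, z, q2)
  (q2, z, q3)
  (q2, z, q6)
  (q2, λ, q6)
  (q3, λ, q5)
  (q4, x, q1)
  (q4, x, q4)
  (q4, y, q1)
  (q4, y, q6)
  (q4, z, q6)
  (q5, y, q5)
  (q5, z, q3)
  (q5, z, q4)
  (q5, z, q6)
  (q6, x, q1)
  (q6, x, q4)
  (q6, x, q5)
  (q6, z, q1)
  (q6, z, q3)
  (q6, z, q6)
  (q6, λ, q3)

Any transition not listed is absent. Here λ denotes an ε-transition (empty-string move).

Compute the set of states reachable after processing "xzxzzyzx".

Start in {q1}.
Read 'x': q1→{q2, q3}; union {q2, q3}; ε-closure = {q2, q3, q5, q6}.
Read 'z': q2→{q2, q3, q6}, q3→∅, q5→{q3, q4, q6}, q6→{q1, q3, q6}; union {q1, q2, q3, q4, q6}; ε-closure = {q1, q2, q3, q4, q5, q6}.
Read 'x': q1→{q2, q3}, q2→{q2, q3}, q3→∅, q4→{q1, q4}, q5→∅, q6→{q1, q4, q5}; union {q1, q2, q3, q4, q5}; ε-closure = {q1, q2, q3, q4, q5, q6}.
Read 'z': q1→{q2, q3, q5, q6}, q2→{q2, q3, q6}, q3→∅, q4→{q6}, q5→{q3, q4, q6}, q6→{q1, q3, q6}; now {q1, q2, q3, q4, q5, q6}.
Read 'z': q1→{q2, q3, q5, q6}, q2→{q2, q3, q6}, q3→∅, q4→{q6}, q5→{q3, q4, q6}, q6→{q1, q3, q6}; now {q1, q2, q3, q4, q5, q6}.
Read 'y': q1→{q5}, q2→{q1}, q3→∅, q4→{q1, q6}, q5→{q5}, q6→∅; union {q1, q5, q6}; ε-closure = {q1, q3, q5, q6}.
Read 'z': q1→{q2, q3, q5, q6}, q3→∅, q5→{q3, q4, q6}, q6→{q1, q3, q6}; now {q1, q2, q3, q4, q5, q6}.
Read 'x': q1→{q2, q3}, q2→{q2, q3}, q3→∅, q4→{q1, q4}, q5→∅, q6→{q1, q4, q5}; union {q1, q2, q3, q4, q5}; ε-closure = {q1, q2, q3, q4, q5, q6}.

{q1, q2, q3, q4, q5, q6}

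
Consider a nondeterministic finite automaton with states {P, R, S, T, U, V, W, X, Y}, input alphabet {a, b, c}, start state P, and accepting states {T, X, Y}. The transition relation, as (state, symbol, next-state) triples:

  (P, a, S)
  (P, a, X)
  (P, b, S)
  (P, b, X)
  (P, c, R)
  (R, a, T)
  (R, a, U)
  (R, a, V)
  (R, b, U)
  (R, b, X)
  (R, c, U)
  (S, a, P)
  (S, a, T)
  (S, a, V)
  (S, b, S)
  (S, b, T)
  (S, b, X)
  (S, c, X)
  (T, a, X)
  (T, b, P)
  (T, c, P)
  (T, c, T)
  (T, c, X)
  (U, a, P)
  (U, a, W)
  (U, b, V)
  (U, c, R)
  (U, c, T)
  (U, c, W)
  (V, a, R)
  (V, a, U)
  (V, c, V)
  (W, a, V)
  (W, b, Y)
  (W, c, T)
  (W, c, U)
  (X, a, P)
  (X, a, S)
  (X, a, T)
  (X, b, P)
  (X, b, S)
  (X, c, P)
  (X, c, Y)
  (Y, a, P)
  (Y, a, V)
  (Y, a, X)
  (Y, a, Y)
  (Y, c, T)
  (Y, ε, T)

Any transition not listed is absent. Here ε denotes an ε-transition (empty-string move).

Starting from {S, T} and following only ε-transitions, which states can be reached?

{S, T}

Begin with {S, T}.
No ε-moves leave this set, so the closure equals the set itself.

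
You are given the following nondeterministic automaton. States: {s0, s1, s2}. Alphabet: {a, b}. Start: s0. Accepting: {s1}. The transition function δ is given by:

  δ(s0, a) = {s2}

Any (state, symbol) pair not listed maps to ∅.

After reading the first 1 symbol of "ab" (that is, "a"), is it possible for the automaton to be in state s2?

Yes

Start in {s0}.
Read 'a': {s0} → {s2}.
State s2 is in {s2}.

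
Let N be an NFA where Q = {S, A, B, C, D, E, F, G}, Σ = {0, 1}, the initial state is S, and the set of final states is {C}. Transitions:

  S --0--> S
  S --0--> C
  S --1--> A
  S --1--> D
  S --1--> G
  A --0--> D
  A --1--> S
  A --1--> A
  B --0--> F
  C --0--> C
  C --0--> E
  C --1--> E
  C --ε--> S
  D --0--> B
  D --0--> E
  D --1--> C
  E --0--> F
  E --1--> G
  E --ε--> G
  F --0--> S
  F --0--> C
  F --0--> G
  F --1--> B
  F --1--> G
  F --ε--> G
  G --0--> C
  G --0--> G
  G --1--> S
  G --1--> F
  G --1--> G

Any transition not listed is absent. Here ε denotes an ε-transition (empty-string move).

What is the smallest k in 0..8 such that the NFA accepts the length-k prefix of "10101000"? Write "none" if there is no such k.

2

Start in {S}.
Read '1': {S} → {A, D, G}.
Read '0': {A, D, G} → {S, B, C, D, E, G}.
None of the earlier sets intersect F, but {S, B, C, D, E, G} does.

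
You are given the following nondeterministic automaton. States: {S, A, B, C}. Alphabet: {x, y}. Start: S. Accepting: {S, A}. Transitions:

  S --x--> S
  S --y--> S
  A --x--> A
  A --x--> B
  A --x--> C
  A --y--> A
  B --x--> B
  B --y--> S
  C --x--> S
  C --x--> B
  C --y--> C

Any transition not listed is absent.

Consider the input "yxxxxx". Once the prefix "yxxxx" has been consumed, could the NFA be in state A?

No

Start in {S}.
Read 'y': S→{S}; now {S}.
Read 'x': S→{S}; now {S}.
Read 'x': S→{S}; now {S}.
Read 'x': S→{S}; now {S}.
Read 'x': S→{S}; now {S}.
State A is not in {S}.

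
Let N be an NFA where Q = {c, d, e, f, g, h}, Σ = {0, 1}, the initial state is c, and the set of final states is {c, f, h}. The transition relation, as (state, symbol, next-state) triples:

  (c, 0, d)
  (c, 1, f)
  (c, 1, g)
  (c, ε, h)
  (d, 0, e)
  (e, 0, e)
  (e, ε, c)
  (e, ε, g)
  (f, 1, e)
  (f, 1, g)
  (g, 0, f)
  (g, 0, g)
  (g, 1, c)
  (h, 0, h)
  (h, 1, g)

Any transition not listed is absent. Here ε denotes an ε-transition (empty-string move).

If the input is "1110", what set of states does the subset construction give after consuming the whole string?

{d, f, g, h}

Start: ε-closure({c}) = {c, h}.
Read '1': c→{f, g}, h→{g}; now {f, g}.
Read '1': f→{e, g}, g→{c}; union {c, e, g}; ε-closure = {c, e, g, h}.
Read '1': c→{f, g}, e→∅, g→{c}, h→{g}; union {c, f, g}; ε-closure = {c, f, g, h}.
Read '0': c→{d}, f→∅, g→{f, g}, h→{h}; now {d, f, g, h}.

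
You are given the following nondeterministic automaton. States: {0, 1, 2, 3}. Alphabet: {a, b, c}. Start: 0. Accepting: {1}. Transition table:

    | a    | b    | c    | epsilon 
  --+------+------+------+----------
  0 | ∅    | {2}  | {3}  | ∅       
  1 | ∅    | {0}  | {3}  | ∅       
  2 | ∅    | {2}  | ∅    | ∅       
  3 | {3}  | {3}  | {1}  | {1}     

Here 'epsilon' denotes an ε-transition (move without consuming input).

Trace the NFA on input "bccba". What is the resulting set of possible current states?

Start in {0}.
Read 'b': 0→{2}; now {2}.
Read 'c': 2→∅; now ∅.
The set is empty and remains empty for the remaining 3 symbols.

∅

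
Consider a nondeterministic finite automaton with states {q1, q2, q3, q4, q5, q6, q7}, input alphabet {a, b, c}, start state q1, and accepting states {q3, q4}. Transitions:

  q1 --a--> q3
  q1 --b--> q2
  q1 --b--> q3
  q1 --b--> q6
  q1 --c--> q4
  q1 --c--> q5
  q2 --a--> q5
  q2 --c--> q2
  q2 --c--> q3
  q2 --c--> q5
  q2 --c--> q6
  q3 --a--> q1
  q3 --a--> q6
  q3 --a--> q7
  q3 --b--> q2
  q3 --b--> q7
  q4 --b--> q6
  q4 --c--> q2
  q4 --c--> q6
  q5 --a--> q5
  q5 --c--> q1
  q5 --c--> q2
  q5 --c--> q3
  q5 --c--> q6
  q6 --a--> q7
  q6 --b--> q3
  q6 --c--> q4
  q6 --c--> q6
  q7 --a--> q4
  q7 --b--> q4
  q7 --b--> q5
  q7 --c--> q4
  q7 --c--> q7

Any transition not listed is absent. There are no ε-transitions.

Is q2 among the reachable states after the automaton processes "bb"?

Start in {q1}.
Read 'b': {q1} → {q2, q3, q6}.
Read 'b': {q2, q3, q6} → {q2, q3, q7}.
State q2 is in {q2, q3, q7}.

Yes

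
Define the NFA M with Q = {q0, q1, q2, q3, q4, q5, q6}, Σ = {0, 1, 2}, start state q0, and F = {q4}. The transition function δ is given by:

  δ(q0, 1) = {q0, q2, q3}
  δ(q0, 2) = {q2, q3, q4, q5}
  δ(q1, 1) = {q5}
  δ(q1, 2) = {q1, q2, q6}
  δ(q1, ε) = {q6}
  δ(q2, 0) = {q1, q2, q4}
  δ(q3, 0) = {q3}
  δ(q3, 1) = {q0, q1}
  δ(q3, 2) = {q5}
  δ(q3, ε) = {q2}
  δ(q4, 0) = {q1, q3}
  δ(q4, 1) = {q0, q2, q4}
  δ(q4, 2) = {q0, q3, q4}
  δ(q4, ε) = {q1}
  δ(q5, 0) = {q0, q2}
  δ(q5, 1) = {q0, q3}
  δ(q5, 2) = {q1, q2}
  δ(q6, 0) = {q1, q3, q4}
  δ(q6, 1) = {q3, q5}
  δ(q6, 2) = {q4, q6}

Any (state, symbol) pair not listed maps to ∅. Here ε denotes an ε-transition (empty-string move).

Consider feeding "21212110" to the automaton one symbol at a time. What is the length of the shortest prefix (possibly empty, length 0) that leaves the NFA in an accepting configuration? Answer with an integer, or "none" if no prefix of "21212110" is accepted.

1

Start in {q0}.
Read '2': {q0} → {q1, q2, q3, q4, q5, q6}.
None of the earlier sets intersect F, but {q1, q2, q3, q4, q5, q6} does.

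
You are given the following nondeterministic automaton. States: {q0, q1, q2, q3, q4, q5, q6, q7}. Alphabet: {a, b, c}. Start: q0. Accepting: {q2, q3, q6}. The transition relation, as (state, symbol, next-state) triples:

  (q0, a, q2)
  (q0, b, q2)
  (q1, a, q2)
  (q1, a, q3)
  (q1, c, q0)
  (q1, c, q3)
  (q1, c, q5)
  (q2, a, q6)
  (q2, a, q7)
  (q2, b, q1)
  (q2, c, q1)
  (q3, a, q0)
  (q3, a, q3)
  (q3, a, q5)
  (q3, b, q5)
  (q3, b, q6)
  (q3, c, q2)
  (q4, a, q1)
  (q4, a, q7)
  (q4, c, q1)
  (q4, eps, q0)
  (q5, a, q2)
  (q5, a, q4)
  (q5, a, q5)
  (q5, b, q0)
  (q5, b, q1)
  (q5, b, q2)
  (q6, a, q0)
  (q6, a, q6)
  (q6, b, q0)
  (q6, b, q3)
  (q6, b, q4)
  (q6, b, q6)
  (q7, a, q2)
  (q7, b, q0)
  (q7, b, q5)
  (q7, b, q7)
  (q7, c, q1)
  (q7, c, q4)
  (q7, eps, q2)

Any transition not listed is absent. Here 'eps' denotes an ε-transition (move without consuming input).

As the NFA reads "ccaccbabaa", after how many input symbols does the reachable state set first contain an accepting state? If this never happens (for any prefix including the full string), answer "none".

Start in {q0}.
Read 'c': {q0} → ∅.
The set is empty and remains empty for the remaining 9 symbols.
No reachable set along the way intersects F.

none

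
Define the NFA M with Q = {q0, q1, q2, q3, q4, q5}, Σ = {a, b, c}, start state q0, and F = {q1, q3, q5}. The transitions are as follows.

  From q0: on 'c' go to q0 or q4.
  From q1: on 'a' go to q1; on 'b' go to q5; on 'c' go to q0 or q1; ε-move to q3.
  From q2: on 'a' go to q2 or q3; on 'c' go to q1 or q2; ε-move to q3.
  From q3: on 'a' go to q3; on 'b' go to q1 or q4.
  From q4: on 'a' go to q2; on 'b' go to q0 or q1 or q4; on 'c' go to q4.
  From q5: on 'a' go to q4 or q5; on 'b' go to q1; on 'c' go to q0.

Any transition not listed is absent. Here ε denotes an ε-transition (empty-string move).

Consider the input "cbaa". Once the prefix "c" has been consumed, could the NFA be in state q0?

Start in {q0}.
Read 'c': {q0} → {q0, q4}.
State q0 is in {q0, q4}.

Yes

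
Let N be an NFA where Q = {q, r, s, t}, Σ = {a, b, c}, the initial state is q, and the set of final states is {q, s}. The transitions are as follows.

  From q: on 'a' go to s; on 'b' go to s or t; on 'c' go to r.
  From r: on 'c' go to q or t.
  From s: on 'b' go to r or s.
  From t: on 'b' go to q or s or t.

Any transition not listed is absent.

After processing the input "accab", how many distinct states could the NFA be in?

Start in {q}.
Read 'a': q→{s}; now {s}.
Read 'c': s→∅; now ∅.
The set is empty and remains empty for the remaining 3 symbols.
That set has 0 states.

0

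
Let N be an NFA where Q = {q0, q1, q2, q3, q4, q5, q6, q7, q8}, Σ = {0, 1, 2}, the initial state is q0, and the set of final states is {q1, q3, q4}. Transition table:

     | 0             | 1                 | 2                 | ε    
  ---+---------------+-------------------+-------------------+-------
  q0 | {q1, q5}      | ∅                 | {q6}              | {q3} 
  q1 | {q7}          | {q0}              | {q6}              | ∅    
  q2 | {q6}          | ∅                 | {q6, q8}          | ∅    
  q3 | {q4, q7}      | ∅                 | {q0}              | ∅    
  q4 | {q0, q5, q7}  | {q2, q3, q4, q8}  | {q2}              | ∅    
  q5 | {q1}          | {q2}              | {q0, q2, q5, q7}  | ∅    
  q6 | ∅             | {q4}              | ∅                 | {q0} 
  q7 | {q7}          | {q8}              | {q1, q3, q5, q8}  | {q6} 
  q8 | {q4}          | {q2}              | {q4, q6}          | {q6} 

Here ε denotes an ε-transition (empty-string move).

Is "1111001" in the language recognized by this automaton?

Start: ε-closure({q0}) = {q0, q3}.
Read '1': q0→∅, q3→∅; now ∅.
The set is empty and remains empty for the remaining 6 symbols.
The final set ∅ contains no accepting state.

No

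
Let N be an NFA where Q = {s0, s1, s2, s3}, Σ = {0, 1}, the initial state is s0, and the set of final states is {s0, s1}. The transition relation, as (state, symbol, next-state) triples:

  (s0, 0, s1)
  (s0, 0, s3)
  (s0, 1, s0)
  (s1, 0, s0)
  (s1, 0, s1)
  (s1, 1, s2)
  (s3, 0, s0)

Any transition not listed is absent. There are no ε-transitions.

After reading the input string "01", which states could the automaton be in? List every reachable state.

Start in {s0}.
Read '0': s0→{s1, s3}; now {s1, s3}.
Read '1': s1→{s2}, s3→∅; now {s2}.

{s2}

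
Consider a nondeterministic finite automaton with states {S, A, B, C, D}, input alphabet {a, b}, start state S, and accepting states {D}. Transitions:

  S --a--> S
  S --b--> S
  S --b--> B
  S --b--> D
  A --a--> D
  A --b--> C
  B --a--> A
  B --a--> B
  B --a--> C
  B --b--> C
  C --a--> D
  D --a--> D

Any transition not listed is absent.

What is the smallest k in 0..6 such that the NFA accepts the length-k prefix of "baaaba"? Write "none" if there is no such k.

Start in {S}.
Read 'b': {S} → {S, B, D}.
None of the earlier sets intersect F, but {S, B, D} does.

1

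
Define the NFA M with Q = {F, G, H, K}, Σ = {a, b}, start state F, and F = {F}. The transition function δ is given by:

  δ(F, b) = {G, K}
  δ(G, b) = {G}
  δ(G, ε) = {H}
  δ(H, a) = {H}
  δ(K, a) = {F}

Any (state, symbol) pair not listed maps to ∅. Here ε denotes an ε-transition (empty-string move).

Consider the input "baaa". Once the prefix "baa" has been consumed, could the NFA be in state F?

No

Start in {F}.
Read 'b': {F} → {G, H, K}.
Read 'a': {G, H, K} → {F, H}.
Read 'a': {F, H} → {H}.
State F is not in {H}.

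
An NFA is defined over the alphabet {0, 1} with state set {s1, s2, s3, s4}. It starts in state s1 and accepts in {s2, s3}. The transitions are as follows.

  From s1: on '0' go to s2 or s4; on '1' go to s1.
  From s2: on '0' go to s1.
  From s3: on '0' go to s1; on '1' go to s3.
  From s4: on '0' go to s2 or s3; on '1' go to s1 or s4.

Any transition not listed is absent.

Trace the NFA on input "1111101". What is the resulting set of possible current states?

{s1, s4}

Start in {s1}.
Read '1': s1→{s1}; now {s1}.
Read '1': s1→{s1}; now {s1}.
Read '1': s1→{s1}; now {s1}.
Read '1': s1→{s1}; now {s1}.
Read '1': s1→{s1}; now {s1}.
Read '0': s1→{s2, s4}; now {s2, s4}.
Read '1': s2→∅, s4→{s1, s4}; now {s1, s4}.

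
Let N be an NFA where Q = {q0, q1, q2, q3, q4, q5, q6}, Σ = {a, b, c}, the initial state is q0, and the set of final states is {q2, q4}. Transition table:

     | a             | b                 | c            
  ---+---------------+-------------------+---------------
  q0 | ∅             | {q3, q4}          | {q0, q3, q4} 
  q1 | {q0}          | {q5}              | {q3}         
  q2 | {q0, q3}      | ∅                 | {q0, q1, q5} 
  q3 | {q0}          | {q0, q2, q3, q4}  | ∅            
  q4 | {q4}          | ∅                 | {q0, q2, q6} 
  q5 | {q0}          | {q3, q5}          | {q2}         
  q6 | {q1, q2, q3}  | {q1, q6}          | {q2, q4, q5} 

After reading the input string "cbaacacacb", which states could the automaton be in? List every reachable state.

{q0, q1, q2, q3, q4, q5, q6}

Start in {q0}.
Read 'c': {q0} → {q0, q3, q4}.
Read 'b': {q0, q3, q4} → {q0, q2, q3, q4}.
Read 'a': {q0, q2, q3, q4} → {q0, q3, q4}.
Read 'a': {q0, q3, q4} → {q0, q4}.
Read 'c': {q0, q4} → {q0, q2, q3, q4, q6}.
Read 'a': {q0, q2, q3, q4, q6} → {q0, q1, q2, q3, q4}.
Read 'c': {q0, q1, q2, q3, q4} → {q0, q1, q2, q3, q4, q5, q6}.
Read 'a': {q0, q1, q2, q3, q4, q5, q6} → {q0, q1, q2, q3, q4}.
Read 'c': {q0, q1, q2, q3, q4} → {q0, q1, q2, q3, q4, q5, q6}.
Read 'b': {q0, q1, q2, q3, q4, q5, q6} → {q0, q1, q2, q3, q4, q5, q6}.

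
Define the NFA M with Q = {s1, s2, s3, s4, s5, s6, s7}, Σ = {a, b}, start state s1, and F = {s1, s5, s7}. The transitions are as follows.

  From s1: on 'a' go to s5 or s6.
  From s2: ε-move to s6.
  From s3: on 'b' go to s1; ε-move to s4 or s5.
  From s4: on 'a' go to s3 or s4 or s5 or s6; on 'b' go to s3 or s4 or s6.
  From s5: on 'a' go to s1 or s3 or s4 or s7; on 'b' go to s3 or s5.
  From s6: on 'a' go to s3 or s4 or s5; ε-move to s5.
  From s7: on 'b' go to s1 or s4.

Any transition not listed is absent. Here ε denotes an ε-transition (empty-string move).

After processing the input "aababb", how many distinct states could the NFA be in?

5

Start in {s1}.
Read 'a': {s1} → {s5, s6}.
Read 'a': {s5, s6} → {s1, s3, s4, s5, s7}.
Read 'b': {s1, s3, s4, s5, s7} → {s1, s3, s4, s5, s6}.
Read 'a': {s1, s3, s4, s5, s6} → {s1, s3, s4, s5, s6, s7}.
Read 'b': {s1, s3, s4, s5, s6, s7} → {s1, s3, s4, s5, s6}.
Read 'b': {s1, s3, s4, s5, s6} → {s1, s3, s4, s5, s6}.
That set has 5 states.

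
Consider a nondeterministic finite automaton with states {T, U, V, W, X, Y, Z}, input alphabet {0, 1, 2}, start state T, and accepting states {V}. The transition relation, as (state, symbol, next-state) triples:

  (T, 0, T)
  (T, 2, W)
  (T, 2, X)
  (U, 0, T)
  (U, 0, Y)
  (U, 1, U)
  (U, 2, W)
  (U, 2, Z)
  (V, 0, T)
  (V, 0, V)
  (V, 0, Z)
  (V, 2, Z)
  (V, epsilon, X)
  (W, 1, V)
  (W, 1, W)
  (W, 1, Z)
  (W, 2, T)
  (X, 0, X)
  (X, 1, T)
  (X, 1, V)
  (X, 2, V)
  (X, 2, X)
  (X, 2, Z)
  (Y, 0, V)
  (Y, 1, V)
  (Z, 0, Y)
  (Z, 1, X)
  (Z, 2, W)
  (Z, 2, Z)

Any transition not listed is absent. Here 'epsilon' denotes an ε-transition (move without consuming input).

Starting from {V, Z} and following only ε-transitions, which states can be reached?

{V, X, Z}

Begin with {V, Z}.
ε-move V → X; add X.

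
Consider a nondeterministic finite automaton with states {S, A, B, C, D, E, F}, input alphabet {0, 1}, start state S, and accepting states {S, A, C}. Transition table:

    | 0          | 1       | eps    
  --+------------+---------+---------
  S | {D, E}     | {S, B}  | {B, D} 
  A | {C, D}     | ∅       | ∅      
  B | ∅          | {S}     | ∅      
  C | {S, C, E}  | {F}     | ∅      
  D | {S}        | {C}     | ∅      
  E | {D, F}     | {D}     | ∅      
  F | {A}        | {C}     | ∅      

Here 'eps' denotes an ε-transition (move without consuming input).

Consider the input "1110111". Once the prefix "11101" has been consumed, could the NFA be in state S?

Yes

Start: ε-closure({S}) = {S, B, D}.
Read '1': {S, B, D} → {S, B, C, D}.
Read '1': {S, B, C, D} → {S, B, C, D, F}.
Read '1': {S, B, C, D, F} → {S, B, C, D, F}.
Read '0': {S, B, C, D, F} → {S, A, B, C, D, E}.
Read '1': {S, A, B, C, D, E} → {S, B, C, D, F}.
State S is in {S, B, C, D, F}.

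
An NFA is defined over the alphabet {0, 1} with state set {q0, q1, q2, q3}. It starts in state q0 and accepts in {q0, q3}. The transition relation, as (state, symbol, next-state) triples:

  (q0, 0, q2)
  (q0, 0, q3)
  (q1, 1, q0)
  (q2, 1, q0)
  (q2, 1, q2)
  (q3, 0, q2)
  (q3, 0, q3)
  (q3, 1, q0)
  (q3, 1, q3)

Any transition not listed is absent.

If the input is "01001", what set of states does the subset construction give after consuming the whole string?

Start in {q0}.
Read '0': q0→{q2, q3}; now {q2, q3}.
Read '1': q2→{q0, q2}, q3→{q0, q3}; now {q0, q2, q3}.
Read '0': q0→{q2, q3}, q2→∅, q3→{q2, q3}; now {q2, q3}.
Read '0': q2→∅, q3→{q2, q3}; now {q2, q3}.
Read '1': q2→{q0, q2}, q3→{q0, q3}; now {q0, q2, q3}.

{q0, q2, q3}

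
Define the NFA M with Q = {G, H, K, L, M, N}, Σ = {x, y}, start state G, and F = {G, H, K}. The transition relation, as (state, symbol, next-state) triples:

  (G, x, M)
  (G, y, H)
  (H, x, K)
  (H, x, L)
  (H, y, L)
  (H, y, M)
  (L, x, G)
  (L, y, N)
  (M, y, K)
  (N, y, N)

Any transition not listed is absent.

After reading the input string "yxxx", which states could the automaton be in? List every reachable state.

{M}

Start in {G}.
Read 'y': G→{H}; now {H}.
Read 'x': H→{K, L}; now {K, L}.
Read 'x': K→∅, L→{G}; now {G}.
Read 'x': G→{M}; now {M}.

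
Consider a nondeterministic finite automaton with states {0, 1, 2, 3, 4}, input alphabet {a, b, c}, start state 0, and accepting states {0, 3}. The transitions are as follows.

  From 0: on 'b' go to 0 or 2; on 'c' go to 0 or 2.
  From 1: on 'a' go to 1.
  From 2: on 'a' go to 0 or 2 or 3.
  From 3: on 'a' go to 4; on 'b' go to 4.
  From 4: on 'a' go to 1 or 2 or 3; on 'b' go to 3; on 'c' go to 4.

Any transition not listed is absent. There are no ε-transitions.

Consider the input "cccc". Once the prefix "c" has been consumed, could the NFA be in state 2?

Start in {0}.
Read 'c': {0} → {0, 2}.
State 2 is in {0, 2}.

Yes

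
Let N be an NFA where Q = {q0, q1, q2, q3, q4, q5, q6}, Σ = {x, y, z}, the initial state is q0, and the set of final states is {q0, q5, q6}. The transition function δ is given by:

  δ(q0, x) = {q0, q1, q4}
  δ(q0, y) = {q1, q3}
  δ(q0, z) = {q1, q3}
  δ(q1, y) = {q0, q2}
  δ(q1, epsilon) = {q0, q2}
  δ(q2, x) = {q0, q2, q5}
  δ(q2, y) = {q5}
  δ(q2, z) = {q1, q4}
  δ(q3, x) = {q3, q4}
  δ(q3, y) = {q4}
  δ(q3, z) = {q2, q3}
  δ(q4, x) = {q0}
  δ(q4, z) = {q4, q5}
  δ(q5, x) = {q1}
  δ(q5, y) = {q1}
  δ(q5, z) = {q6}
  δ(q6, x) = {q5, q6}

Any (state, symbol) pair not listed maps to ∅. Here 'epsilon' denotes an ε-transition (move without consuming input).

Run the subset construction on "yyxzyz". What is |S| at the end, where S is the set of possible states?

7

Start in {q0}.
Read 'y': {q0} → {q0, q1, q2, q3}.
Read 'y': {q0, q1, q2, q3} → {q0, q1, q2, q3, q4, q5}.
Read 'x': {q0, q1, q2, q3, q4, q5} → {q0, q1, q2, q3, q4, q5}.
Read 'z': {q0, q1, q2, q3, q4, q5} → {q0, q1, q2, q3, q4, q5, q6}.
Read 'y': {q0, q1, q2, q3, q4, q5, q6} → {q0, q1, q2, q3, q4, q5}.
Read 'z': {q0, q1, q2, q3, q4, q5} → {q0, q1, q2, q3, q4, q5, q6}.
That set has 7 states.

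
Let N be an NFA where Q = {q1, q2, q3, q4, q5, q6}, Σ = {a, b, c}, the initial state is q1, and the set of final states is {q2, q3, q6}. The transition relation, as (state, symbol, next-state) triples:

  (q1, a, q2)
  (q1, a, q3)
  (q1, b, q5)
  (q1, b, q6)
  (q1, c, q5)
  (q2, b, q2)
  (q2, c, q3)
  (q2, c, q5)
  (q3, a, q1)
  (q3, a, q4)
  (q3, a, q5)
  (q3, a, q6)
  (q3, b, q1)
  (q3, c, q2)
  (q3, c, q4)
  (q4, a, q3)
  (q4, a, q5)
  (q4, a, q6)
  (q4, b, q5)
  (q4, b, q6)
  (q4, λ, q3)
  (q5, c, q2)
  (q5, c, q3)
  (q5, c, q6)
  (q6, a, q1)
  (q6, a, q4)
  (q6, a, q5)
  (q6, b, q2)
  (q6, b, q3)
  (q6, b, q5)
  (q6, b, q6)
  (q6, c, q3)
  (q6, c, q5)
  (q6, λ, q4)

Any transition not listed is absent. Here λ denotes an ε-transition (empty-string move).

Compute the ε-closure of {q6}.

Begin with {q6}.
ε-move q6 → q4; add q4.
ε-move q4 → q3; add q3.

{q3, q4, q6}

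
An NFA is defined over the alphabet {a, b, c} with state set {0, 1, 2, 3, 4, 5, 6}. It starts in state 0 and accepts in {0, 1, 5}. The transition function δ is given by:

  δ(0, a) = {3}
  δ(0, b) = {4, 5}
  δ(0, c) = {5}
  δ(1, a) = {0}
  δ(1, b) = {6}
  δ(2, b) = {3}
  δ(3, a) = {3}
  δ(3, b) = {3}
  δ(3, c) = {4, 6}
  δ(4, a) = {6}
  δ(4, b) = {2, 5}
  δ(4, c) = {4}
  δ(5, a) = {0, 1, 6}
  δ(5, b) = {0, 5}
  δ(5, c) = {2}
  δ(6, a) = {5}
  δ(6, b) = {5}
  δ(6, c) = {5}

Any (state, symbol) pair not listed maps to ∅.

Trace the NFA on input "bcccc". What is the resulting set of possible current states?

Start in {0}.
Read 'b': {0} → {4, 5}.
Read 'c': {4, 5} → {2, 4}.
Read 'c': {2, 4} → {4}.
Read 'c': {4} → {4}.
Read 'c': {4} → {4}.

{4}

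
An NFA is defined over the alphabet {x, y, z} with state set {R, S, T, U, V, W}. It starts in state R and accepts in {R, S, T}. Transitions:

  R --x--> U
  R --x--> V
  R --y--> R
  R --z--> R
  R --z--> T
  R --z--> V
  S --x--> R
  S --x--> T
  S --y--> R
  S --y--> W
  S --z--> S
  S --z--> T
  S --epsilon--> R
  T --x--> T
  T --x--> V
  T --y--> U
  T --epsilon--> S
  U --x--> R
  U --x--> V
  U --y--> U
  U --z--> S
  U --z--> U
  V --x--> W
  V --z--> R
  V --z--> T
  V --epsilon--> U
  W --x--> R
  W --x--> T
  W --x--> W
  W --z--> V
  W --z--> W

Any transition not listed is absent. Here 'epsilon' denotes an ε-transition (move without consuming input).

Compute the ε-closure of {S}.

{R, S}

Begin with {S}.
ε-move S → R; add R.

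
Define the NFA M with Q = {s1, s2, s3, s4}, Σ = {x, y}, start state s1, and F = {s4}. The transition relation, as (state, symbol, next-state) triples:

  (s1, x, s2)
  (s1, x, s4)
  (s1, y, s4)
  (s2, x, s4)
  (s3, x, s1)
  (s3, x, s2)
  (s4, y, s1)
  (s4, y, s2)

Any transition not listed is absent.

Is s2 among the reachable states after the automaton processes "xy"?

Yes

Start in {s1}.
Read 'x': s1→{s2, s4}; now {s2, s4}.
Read 'y': s2→∅, s4→{s1, s2}; now {s1, s2}.
State s2 is in {s1, s2}.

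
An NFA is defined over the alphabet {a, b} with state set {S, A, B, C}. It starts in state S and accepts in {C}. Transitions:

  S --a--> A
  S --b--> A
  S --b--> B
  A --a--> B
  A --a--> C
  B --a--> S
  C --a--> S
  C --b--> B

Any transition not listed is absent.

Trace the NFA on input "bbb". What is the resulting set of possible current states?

∅

Start in {S}.
Read 'b': S→{A, B}; now {A, B}.
Read 'b': A→∅, B→∅; now ∅.
The set is empty and remains empty for the remaining 1 symbol.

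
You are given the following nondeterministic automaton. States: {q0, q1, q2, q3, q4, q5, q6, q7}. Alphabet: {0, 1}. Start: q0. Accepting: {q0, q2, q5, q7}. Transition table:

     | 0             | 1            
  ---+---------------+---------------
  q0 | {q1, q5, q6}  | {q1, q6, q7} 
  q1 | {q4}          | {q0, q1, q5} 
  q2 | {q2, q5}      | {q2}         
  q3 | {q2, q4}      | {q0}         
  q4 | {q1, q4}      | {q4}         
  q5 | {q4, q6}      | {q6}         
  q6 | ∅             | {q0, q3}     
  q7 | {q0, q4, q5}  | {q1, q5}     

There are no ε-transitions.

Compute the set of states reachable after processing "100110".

{q0, q1, q2, q4, q5, q6}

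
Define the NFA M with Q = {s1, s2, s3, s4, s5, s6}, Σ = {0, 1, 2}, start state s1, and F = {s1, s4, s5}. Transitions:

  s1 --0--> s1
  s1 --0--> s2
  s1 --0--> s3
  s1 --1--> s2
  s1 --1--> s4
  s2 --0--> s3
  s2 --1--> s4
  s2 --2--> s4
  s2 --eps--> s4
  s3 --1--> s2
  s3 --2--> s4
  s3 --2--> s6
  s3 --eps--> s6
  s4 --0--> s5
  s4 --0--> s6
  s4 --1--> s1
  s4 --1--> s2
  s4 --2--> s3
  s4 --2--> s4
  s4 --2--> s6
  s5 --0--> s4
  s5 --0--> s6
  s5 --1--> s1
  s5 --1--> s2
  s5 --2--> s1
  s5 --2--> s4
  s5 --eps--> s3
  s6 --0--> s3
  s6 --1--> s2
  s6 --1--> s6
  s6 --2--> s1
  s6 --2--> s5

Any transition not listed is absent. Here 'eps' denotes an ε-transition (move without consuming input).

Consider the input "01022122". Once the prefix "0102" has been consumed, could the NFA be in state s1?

Yes

Start in {s1}.
Read '0': {s1} → {s1, s2, s3, s4, s6}.
Read '1': {s1, s2, s3, s4, s6} → {s1, s2, s4, s6}.
Read '0': {s1, s2, s4, s6} → {s1, s2, s3, s4, s5, s6}.
Read '2': {s1, s2, s3, s4, s5, s6} → {s1, s3, s4, s5, s6}.
State s1 is in {s1, s3, s4, s5, s6}.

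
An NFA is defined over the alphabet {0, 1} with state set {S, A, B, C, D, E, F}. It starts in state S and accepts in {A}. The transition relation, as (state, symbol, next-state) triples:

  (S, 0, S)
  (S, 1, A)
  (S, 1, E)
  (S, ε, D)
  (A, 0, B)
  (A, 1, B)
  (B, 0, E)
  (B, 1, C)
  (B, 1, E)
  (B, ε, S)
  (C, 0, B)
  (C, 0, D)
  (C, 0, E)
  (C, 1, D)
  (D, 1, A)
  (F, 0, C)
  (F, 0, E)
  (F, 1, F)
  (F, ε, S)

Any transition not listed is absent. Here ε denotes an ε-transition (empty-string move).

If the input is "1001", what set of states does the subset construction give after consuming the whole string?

{A, E}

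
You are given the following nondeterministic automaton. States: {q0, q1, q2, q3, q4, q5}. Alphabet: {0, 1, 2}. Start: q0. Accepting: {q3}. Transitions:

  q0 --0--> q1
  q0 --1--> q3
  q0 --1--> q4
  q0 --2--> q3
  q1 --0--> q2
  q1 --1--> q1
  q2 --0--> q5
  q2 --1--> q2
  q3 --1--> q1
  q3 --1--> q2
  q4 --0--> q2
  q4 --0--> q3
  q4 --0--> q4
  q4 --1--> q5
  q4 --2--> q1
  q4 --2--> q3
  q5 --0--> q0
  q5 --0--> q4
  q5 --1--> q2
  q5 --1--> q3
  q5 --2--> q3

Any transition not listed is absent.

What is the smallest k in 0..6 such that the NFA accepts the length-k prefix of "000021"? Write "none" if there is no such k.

Start in {q0}.
Read '0': {q0} → {q1}.
Read '0': {q1} → {q2}.
Read '0': {q2} → {q5}.
Read '0': {q5} → {q0, q4}.
Read '2': {q0, q4} → {q1, q3}.
None of the earlier sets intersect F, but {q1, q3} does.

5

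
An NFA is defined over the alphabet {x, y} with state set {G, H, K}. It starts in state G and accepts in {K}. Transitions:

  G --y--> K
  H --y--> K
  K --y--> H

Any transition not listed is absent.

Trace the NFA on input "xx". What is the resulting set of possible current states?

Start in {G}.
Read 'x': {G} → ∅.
The set is empty and remains empty for the remaining 1 symbol.

∅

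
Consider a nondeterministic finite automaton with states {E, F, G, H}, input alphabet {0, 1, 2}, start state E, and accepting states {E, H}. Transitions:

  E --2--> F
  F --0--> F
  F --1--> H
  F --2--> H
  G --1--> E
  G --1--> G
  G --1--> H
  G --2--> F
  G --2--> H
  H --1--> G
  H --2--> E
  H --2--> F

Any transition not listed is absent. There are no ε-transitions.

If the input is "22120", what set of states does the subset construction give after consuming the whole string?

Start in {E}.
Read '2': E→{F}; now {F}.
Read '2': F→{H}; now {H}.
Read '1': H→{G}; now {G}.
Read '2': G→{F, H}; now {F, H}.
Read '0': F→{F}, H→∅; now {F}.

{F}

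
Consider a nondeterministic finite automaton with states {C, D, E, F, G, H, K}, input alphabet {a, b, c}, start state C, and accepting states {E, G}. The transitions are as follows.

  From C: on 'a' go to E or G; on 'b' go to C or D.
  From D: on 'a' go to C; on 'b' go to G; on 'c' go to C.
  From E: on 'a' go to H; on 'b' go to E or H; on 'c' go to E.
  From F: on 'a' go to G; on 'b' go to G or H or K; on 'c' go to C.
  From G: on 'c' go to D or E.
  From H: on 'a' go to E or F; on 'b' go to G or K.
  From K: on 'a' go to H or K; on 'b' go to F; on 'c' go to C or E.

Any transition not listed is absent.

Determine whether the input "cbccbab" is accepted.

No

Start in {C}.
Read 'c': {C} → ∅.
The set is empty and remains empty for the remaining 6 symbols.
The final set ∅ contains no accepting state.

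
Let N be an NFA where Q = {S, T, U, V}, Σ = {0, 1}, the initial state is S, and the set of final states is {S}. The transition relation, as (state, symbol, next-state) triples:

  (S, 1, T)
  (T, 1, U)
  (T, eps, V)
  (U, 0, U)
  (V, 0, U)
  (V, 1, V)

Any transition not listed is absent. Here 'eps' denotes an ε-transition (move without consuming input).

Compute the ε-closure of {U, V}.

{U, V}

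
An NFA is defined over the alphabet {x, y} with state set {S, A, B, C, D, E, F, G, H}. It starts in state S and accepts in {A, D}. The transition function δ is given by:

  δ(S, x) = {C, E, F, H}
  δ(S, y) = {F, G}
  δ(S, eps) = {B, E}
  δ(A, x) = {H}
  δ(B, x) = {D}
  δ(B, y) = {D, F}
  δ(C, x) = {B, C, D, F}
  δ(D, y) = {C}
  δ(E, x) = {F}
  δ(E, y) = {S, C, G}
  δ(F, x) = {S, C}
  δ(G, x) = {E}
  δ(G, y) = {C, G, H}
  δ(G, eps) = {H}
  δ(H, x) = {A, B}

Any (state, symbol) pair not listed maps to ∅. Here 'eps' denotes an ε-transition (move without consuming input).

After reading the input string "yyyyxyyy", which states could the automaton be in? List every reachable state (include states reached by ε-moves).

{S, B, C, D, E, F, G, H}

Start: ε-closure({S}) = {S, B, E}.
Read 'y': {S, B, E} → {S, B, C, D, E, F, G, H}.
Read 'y': {S, B, C, D, E, F, G, H} → {S, B, C, D, E, F, G, H}.
Read 'y': {S, B, C, D, E, F, G, H} → {S, B, C, D, E, F, G, H}.
Read 'y': {S, B, C, D, E, F, G, H} → {S, B, C, D, E, F, G, H}.
Read 'x': {S, B, C, D, E, F, G, H} → {S, A, B, C, D, E, F, H}.
Read 'y': {S, A, B, C, D, E, F, H} → {S, B, C, D, E, F, G, H}.
Read 'y': {S, B, C, D, E, F, G, H} → {S, B, C, D, E, F, G, H}.
Read 'y': {S, B, C, D, E, F, G, H} → {S, B, C, D, E, F, G, H}.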